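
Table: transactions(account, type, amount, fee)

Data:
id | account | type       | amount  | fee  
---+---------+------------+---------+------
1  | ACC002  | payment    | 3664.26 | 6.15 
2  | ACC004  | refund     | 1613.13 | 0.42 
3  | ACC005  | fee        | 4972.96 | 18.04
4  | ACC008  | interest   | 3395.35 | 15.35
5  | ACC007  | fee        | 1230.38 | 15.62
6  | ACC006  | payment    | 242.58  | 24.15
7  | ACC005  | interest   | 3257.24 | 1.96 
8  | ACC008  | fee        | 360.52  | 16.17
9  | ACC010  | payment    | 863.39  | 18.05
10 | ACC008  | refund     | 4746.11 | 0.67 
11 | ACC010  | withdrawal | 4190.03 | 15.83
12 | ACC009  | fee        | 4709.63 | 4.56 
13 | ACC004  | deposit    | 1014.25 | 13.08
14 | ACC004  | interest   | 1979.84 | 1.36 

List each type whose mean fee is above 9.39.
SELECT type, AVG(fee)
FROM transactions
GROUP BY type
HAVING AVG(fee) > 9.39

Result:
  deposit: avg=13.08
  fee: avg=13.60
  payment: avg=16.12
  withdrawal: avg=15.83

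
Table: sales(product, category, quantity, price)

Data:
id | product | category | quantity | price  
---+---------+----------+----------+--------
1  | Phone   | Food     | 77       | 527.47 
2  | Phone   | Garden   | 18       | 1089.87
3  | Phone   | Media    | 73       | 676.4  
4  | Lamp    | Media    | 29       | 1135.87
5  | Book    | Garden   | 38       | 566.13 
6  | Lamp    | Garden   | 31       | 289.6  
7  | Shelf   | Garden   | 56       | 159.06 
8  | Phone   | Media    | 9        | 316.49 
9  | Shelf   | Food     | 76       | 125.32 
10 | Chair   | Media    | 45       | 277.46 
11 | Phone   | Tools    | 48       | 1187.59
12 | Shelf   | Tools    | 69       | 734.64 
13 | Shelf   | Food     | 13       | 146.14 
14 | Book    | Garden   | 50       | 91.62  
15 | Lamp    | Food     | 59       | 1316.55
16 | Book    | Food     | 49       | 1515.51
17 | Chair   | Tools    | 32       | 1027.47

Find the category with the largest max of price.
SELECT category, MAX(price) as val
FROM sales
GROUP BY category
ORDER BY val DESC
LIMIT 1

Result: Food with max(price) = 1515.51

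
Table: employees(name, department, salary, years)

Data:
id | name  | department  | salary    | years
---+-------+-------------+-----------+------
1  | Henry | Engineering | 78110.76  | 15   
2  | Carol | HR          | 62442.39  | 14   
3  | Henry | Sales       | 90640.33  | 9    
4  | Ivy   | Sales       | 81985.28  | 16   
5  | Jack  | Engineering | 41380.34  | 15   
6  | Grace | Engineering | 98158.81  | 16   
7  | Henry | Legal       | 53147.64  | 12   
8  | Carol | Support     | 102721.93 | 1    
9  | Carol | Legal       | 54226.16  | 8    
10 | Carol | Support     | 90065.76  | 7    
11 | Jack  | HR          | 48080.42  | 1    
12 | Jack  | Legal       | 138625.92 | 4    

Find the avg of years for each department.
SELECT department, AVG(years) as result
FROM employees
GROUP BY department

Result:
  Engineering: 15.33
  HR: 7.50
  Legal: 8.00
  Sales: 12.50
  Support: 4.00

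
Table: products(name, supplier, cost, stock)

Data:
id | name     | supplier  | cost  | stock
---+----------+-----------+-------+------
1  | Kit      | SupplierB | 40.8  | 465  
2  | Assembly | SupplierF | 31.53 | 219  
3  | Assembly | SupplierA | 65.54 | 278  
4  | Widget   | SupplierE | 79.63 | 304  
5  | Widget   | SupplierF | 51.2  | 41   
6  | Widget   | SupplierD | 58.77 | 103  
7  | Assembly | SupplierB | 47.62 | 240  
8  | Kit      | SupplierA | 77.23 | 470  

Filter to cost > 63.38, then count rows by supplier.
SELECT supplier, COUNT(*)
FROM products
WHERE cost > 63.38
GROUP BY supplier

Note: WHERE filters rows before grouping.

Result:
  SupplierA: 2
  SupplierE: 1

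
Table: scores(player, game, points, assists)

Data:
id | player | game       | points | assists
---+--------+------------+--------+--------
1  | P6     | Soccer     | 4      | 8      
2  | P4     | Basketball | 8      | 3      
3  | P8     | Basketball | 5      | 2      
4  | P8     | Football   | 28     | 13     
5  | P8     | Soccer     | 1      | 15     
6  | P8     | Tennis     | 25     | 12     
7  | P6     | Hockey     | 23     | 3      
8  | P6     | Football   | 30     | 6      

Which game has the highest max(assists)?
SELECT game, MAX(assists) as val
FROM scores
GROUP BY game
ORDER BY val DESC
LIMIT 1

Result: Soccer with max(assists) = 15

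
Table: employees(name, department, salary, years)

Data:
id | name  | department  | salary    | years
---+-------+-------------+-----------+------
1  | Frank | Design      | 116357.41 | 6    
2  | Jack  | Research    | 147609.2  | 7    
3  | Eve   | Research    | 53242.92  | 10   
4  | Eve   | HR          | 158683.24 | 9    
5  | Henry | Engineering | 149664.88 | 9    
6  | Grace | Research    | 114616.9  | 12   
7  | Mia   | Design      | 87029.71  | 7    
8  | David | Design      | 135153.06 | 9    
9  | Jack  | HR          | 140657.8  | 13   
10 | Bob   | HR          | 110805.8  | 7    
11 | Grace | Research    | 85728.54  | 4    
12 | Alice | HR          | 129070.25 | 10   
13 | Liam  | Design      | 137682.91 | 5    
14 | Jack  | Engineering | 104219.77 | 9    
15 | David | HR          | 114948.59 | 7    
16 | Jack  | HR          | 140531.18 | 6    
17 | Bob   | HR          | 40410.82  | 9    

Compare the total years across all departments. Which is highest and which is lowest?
SELECT department, SUM(years)
FROM employees
GROUP BY department
ORDER BY SUM(years)

All groups:
  Engineering: 18
  Design: 27
  Research: 33
  HR: 61

Highest: HR (61)
Lowest: Engineering (18)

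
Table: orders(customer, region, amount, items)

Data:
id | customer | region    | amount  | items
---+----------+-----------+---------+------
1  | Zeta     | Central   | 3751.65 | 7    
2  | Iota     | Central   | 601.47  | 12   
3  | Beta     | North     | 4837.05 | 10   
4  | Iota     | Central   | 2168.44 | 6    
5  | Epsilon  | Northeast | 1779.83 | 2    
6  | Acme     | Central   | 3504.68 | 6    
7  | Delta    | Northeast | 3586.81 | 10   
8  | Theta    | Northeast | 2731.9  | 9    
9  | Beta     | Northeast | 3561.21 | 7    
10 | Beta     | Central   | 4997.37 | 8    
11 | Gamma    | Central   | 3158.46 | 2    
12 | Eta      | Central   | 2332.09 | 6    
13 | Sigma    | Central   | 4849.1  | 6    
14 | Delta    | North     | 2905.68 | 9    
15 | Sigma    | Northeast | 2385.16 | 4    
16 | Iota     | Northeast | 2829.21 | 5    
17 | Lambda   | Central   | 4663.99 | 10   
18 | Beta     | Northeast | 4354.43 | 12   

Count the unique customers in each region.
SELECT region, COUNT(DISTINCT customer)
FROM orders
GROUP BY region

Result:
  Central: 8 distinct
  North: 2 distinct
  Northeast: 6 distinct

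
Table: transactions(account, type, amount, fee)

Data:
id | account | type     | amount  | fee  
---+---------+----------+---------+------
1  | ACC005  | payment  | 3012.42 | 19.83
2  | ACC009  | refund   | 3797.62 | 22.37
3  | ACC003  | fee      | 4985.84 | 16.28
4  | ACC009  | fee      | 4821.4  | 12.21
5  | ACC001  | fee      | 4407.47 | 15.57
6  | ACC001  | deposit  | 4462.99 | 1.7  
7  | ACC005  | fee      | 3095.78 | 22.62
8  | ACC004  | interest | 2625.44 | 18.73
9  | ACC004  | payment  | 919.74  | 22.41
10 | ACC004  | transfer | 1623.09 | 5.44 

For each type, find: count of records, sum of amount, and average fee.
SELECT type,
       COUNT(*) as cnt,
       SUM(amount) as total_amount,
       AVG(fee) as avg_fee
FROM transactions
GROUP BY type

Result:
  deposit: 1 records, 4462.99 total amount, 1.70 avg fee
  fee: 4 records, 17310.49 total amount, 16.67 avg fee
  interest: 1 records, 2625.44 total amount, 18.73 avg fee
  payment: 2 records, 3932.16 total amount, 21.12 avg fee
  refund: 1 records, 3797.62 total amount, 22.37 avg fee
  transfer: 1 records, 1623.09 total amount, 5.44 avg fee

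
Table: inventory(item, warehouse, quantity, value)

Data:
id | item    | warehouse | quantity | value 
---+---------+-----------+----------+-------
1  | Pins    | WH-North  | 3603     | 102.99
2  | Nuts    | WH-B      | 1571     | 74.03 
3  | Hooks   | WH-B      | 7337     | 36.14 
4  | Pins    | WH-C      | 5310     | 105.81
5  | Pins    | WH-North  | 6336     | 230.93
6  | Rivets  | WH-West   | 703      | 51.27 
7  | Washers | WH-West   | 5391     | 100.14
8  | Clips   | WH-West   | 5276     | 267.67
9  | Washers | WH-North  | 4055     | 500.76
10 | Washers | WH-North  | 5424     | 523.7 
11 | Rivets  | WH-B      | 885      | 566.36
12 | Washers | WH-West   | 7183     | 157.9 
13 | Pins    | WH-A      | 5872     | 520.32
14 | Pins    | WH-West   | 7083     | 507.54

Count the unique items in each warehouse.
SELECT warehouse, COUNT(DISTINCT item)
FROM inventory
GROUP BY warehouse

Result:
  WH-A: 1 distinct
  WH-B: 3 distinct
  WH-C: 1 distinct
  WH-North: 2 distinct
  WH-West: 4 distinct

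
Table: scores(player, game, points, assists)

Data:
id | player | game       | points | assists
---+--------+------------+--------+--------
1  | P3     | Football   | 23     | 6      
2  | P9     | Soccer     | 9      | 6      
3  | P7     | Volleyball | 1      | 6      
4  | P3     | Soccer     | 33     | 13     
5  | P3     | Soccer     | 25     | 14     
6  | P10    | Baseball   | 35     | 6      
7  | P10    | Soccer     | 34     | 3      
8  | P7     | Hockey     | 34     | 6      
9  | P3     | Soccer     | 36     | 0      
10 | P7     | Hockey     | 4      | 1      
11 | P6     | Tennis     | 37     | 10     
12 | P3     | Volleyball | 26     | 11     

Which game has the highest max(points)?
SELECT game, MAX(points) as val
FROM scores
GROUP BY game
ORDER BY val DESC
LIMIT 1

Result: Tennis with max(points) = 37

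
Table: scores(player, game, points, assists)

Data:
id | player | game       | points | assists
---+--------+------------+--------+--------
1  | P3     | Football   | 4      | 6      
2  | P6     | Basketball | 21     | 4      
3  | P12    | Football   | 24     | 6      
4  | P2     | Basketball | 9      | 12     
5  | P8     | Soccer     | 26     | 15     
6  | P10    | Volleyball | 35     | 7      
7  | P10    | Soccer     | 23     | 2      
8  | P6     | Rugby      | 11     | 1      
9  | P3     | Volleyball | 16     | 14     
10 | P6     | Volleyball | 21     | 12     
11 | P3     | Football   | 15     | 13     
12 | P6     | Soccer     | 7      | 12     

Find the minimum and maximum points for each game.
SELECT game, MIN(points), MAX(points)
FROM scores
GROUP BY game

Result:
  Basketball: min=9, max=21
  Football: min=4, max=24
  Rugby: min=11, max=11
  Soccer: min=7, max=26
  Volleyball: min=16, max=35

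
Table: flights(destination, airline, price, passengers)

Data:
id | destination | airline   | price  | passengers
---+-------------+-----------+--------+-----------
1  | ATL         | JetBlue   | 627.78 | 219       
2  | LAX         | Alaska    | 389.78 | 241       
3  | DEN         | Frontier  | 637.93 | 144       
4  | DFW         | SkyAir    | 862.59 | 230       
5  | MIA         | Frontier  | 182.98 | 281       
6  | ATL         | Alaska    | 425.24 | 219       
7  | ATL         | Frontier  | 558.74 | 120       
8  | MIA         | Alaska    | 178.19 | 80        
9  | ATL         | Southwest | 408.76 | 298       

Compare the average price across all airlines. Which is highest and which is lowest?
SELECT airline, AVG(price)
FROM flights
GROUP BY airline
ORDER BY AVG(price)

All groups:
  Alaska: 331.07
  Southwest: 408.76
  Frontier: 459.88
  JetBlue: 627.78
  SkyAir: 862.59

Highest: SkyAir (862.59)
Lowest: Alaska (331.07)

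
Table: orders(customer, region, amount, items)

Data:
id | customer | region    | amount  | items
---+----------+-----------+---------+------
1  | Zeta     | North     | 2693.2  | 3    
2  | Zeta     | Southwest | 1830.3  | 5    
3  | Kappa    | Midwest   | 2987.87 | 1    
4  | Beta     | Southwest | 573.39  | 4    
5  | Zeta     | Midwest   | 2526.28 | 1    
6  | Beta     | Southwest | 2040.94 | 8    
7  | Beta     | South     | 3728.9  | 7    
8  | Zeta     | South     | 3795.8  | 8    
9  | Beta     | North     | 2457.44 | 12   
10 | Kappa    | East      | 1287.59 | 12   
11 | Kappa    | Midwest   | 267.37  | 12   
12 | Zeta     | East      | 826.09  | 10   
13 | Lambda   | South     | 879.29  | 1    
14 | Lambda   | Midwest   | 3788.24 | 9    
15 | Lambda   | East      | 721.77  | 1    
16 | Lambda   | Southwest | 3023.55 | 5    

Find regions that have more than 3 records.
SELECT region, COUNT(*) as cnt
FROM orders
GROUP BY region
HAVING COUNT(*) > 3

Result:
  Midwest: 4
  Southwest: 4

Note: HAVING filters groups after aggregation, WHERE filters rows before.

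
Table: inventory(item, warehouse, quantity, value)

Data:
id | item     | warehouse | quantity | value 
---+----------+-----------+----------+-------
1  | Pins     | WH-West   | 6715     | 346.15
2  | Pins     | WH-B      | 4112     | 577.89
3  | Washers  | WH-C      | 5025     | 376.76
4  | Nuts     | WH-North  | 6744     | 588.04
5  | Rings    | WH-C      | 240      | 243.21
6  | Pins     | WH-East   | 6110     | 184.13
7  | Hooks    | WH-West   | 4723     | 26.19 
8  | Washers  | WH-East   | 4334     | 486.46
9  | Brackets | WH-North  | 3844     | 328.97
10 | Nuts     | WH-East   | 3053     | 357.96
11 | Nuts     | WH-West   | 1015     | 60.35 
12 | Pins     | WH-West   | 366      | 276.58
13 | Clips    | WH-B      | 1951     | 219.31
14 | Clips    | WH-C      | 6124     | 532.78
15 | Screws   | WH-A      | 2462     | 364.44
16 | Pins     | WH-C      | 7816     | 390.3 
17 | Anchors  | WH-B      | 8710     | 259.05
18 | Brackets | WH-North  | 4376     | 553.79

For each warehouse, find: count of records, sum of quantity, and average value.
SELECT warehouse,
       COUNT(*) as cnt,
       SUM(quantity) as total_quantity,
       AVG(value) as avg_value
FROM inventory
GROUP BY warehouse

Result:
  WH-A: 1 records, 2462 total quantity, 364.44 avg value
  WH-B: 3 records, 14773 total quantity, 352.08 avg value
  WH-C: 4 records, 19205 total quantity, 385.76 avg value
  WH-East: 3 records, 13497 total quantity, 342.85 avg value
  WH-North: 3 records, 14964 total quantity, 490.27 avg value
  WH-West: 4 records, 12819 total quantity, 177.32 avg value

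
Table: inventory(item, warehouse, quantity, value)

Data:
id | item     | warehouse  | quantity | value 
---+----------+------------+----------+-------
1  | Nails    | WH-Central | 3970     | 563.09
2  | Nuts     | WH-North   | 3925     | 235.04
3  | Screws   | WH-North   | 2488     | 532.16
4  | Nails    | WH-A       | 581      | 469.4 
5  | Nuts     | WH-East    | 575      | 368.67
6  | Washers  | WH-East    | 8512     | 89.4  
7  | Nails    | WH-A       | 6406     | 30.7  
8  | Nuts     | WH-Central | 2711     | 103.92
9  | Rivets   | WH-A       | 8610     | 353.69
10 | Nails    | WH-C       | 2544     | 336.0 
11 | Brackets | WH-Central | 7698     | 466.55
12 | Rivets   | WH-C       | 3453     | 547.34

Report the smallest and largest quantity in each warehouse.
SELECT warehouse, MIN(quantity), MAX(quantity)
FROM inventory
GROUP BY warehouse

Result:
  WH-A: min=581, max=8610
  WH-C: min=2544, max=3453
  WH-Central: min=2711, max=7698
  WH-East: min=575, max=8512
  WH-North: min=2488, max=3925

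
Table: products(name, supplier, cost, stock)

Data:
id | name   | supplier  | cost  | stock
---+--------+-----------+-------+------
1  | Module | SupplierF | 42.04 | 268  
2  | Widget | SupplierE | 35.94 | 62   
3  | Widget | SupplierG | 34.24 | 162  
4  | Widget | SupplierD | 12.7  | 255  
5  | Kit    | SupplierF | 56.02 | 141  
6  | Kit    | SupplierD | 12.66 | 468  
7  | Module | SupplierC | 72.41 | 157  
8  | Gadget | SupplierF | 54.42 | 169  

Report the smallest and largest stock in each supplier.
SELECT supplier, MIN(stock), MAX(stock)
FROM products
GROUP BY supplier

Result:
  SupplierC: min=157, max=157
  SupplierD: min=255, max=468
  SupplierE: min=62, max=62
  SupplierF: min=141, max=268
  SupplierG: min=162, max=162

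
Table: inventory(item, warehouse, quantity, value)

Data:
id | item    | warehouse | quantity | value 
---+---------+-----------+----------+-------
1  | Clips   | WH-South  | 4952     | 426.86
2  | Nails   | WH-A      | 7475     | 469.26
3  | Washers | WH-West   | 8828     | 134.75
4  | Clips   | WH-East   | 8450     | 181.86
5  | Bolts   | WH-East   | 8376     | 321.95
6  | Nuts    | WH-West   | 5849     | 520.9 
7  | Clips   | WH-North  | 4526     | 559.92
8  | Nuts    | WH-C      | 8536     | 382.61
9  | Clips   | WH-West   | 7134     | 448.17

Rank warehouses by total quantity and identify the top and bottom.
SELECT warehouse, SUM(quantity)
FROM inventory
GROUP BY warehouse
ORDER BY SUM(quantity)

All groups:
  WH-North: 4526
  WH-South: 4952
  WH-A: 7475
  WH-C: 8536
  WH-East: 16826
  WH-West: 21811

Highest: WH-West (21811)
Lowest: WH-North (4526)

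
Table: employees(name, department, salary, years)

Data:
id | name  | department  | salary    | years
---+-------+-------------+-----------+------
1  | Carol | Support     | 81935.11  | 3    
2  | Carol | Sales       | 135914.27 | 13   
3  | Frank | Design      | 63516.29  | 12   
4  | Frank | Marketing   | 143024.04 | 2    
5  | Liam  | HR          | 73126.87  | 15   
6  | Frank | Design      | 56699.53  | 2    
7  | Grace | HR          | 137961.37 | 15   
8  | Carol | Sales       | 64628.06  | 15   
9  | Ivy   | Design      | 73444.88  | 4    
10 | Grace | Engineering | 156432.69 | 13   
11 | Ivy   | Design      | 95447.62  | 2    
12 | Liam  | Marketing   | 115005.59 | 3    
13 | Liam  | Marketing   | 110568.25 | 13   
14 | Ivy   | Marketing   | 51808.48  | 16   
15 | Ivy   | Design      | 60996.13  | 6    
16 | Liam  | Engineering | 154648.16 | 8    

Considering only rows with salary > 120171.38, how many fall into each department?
SELECT department, COUNT(*)
FROM employees
WHERE salary > 120171.38
GROUP BY department

Note: WHERE filters rows before grouping.

Result:
  Engineering: 2
  HR: 1
  Marketing: 1
  Sales: 1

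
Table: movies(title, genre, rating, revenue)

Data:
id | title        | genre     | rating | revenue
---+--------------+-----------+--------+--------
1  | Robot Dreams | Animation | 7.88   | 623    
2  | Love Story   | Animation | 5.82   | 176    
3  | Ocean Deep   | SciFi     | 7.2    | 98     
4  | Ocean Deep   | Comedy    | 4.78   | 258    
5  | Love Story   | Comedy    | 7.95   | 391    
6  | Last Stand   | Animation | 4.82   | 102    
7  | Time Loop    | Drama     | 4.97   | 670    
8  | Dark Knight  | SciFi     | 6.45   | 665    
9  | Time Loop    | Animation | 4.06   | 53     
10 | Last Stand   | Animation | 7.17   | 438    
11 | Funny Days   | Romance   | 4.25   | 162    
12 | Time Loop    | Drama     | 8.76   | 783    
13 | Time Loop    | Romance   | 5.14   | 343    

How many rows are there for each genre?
SELECT genre, COUNT(*) as count
FROM movies
GROUP BY genre

Result:
  Animation: 5
  Comedy: 2
  Drama: 2
  Romance: 2
  SciFi: 2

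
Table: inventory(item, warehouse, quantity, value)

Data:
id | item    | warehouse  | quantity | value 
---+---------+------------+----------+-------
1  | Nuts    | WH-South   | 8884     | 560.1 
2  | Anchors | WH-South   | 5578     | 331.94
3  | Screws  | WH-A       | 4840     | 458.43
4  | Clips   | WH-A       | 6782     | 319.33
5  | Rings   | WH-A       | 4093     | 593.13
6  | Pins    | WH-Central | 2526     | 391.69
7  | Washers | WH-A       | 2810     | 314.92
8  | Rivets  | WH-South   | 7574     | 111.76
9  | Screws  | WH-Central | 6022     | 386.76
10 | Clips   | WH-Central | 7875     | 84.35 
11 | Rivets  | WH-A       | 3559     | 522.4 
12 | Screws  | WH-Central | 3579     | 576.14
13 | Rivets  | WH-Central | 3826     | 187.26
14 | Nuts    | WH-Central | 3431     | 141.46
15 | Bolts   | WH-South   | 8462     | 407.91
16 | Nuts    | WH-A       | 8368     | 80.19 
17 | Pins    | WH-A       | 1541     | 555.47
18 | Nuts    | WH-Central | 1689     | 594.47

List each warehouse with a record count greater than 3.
SELECT warehouse, COUNT(*) as cnt
FROM inventory
GROUP BY warehouse
HAVING COUNT(*) > 3

Result:
  WH-A: 7
  WH-Central: 7
  WH-South: 4

Note: HAVING filters groups after aggregation, WHERE filters rows before.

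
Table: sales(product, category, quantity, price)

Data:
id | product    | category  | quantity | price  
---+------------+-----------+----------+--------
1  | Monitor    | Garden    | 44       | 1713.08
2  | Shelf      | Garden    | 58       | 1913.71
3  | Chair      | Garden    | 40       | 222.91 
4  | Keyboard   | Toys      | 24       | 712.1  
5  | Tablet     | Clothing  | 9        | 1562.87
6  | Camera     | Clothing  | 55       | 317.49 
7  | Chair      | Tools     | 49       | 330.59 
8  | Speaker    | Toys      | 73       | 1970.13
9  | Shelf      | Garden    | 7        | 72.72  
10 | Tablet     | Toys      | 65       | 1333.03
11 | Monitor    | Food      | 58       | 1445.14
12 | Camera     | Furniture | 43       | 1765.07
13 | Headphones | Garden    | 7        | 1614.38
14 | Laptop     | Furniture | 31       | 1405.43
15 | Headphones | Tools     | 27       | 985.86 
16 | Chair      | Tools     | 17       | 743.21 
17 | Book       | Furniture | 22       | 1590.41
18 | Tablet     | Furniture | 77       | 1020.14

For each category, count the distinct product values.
SELECT category, COUNT(DISTINCT product)
FROM sales
GROUP BY category

Result:
  Clothing: 2 distinct
  Food: 1 distinct
  Furniture: 4 distinct
  Garden: 4 distinct
  Tools: 2 distinct
  Toys: 3 distinct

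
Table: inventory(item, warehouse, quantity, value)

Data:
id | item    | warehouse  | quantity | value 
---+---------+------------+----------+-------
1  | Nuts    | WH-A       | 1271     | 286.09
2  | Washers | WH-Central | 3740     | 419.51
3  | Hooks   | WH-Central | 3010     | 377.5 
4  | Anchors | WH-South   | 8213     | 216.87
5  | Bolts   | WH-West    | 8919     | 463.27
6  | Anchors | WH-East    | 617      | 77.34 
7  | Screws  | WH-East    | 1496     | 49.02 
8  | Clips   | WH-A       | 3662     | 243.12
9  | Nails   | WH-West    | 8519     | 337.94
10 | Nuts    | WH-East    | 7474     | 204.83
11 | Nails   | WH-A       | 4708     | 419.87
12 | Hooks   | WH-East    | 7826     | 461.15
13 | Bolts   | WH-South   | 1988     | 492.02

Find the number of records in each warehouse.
SELECT warehouse, COUNT(*) as count
FROM inventory
GROUP BY warehouse

Result:
  WH-A: 3
  WH-Central: 2
  WH-East: 4
  WH-South: 2
  WH-West: 2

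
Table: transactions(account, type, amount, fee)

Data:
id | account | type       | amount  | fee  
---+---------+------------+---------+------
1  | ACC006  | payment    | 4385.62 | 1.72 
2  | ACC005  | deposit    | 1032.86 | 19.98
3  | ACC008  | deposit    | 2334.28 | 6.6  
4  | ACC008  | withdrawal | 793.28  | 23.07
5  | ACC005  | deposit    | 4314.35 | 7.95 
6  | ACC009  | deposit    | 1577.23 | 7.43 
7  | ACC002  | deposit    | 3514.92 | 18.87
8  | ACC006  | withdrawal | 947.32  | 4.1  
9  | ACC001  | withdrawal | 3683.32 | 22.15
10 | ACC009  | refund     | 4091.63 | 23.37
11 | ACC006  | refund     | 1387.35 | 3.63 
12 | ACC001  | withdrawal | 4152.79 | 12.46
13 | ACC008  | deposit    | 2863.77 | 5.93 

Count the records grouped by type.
SELECT type, COUNT(*) as count
FROM transactions
GROUP BY type

Result:
  deposit: 6
  payment: 1
  refund: 2
  withdrawal: 4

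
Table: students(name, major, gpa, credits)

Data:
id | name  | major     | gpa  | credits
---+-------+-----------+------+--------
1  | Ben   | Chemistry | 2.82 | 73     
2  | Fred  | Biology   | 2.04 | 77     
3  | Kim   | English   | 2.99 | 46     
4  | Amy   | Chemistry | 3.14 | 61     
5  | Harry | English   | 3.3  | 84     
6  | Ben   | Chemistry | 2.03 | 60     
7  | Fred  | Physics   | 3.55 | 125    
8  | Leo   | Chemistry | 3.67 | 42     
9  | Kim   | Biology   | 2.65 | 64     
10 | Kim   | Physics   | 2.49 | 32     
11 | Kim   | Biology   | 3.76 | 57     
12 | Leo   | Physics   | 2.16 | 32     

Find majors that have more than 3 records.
SELECT major, COUNT(*) as cnt
FROM students
GROUP BY major
HAVING COUNT(*) > 3

Result:
  Chemistry: 4

Note: HAVING filters groups after aggregation, WHERE filters rows before.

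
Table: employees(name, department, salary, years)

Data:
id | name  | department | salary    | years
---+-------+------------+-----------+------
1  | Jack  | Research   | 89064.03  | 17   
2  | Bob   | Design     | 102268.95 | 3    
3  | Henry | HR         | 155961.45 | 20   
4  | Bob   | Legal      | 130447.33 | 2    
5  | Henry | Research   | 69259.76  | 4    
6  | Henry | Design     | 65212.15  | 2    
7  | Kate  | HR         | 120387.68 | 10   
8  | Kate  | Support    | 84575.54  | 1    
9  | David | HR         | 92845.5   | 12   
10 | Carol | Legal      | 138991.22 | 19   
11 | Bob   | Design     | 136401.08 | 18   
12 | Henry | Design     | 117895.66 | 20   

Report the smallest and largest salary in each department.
SELECT department, MIN(salary), MAX(salary)
FROM employees
GROUP BY department

Result:
  Design: min=65212.15, max=136401.08
  HR: min=92845.50, max=155961.45
  Legal: min=130447.33, max=138991.22
  Research: min=69259.76, max=89064.03
  Support: min=84575.54, max=84575.54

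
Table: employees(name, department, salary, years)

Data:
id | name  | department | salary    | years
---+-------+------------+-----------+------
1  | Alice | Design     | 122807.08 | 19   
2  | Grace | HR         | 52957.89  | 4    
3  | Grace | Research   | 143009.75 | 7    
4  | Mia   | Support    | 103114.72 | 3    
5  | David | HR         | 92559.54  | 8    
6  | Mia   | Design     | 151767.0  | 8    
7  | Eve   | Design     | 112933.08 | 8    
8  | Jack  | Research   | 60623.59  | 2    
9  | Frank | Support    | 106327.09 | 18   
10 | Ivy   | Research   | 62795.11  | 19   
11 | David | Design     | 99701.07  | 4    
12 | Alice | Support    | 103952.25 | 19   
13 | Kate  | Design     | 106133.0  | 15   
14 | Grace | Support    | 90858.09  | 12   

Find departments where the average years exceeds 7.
SELECT department, AVG(years)
FROM employees
GROUP BY department
HAVING AVG(years) > 7

Result:
  Design: avg=10.80
  Research: avg=9.33
  Support: avg=13.00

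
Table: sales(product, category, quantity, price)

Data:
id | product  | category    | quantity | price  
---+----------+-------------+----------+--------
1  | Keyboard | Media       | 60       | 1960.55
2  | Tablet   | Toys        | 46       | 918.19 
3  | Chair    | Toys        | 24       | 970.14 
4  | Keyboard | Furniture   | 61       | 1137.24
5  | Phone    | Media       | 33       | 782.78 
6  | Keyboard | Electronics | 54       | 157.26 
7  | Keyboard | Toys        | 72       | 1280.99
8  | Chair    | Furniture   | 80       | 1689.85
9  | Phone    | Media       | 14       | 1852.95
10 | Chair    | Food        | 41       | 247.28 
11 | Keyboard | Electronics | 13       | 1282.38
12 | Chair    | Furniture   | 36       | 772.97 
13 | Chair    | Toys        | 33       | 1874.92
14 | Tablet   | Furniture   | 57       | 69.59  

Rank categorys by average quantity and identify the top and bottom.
SELECT category, AVG(quantity)
FROM sales
GROUP BY category
ORDER BY AVG(quantity)

All groups:
  Electronics: 33.50
  Media: 35.67
  Food: 41.00
  Toys: 43.75
  Furniture: 58.50

Highest: Furniture (58.50)
Lowest: Electronics (33.50)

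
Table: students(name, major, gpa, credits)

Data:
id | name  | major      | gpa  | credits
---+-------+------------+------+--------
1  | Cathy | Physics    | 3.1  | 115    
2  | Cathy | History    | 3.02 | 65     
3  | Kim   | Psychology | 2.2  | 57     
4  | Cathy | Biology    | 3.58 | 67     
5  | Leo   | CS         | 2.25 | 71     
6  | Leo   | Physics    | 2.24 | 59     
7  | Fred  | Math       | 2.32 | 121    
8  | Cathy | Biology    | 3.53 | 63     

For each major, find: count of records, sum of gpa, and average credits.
SELECT major,
       COUNT(*) as cnt,
       SUM(gpa) as total_gpa,
       AVG(credits) as avg_credits
FROM students
GROUP BY major

Result:
  Biology: 2 records, 7.11 total gpa, 65.00 avg credits
  CS: 1 records, 2.25 total gpa, 71.00 avg credits
  History: 1 records, 3.02 total gpa, 65.00 avg credits
  Math: 1 records, 2.32 total gpa, 121.00 avg credits
  Physics: 2 records, 5.34 total gpa, 87.00 avg credits
  Psychology: 1 records, 2.20 total gpa, 57.00 avg credits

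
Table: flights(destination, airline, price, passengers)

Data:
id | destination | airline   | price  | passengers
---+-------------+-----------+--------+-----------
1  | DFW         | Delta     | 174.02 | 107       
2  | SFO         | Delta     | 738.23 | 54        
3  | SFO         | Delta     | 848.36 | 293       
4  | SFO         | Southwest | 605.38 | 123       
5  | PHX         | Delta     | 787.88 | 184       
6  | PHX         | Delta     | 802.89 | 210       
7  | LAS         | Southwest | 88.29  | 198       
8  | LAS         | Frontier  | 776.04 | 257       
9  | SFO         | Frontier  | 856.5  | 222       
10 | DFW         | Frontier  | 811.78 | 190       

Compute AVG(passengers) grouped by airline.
SELECT airline, AVG(passengers) as result
FROM flights
GROUP BY airline

Result:
  Delta: 169.60
  Frontier: 223.00
  Southwest: 160.50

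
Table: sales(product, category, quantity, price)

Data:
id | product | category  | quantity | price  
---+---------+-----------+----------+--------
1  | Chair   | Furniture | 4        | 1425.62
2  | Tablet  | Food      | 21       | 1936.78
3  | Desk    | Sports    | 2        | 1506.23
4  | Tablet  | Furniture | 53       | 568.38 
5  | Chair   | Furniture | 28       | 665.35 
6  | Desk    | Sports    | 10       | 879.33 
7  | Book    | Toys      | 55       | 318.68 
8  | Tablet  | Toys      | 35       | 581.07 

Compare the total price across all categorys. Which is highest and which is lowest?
SELECT category, SUM(price)
FROM sales
GROUP BY category
ORDER BY SUM(price)

All groups:
  Toys: 899.75
  Food: 1936.78
  Sports: 2385.56
  Furniture: 2659.35

Highest: Furniture (2659.35)
Lowest: Toys (899.75)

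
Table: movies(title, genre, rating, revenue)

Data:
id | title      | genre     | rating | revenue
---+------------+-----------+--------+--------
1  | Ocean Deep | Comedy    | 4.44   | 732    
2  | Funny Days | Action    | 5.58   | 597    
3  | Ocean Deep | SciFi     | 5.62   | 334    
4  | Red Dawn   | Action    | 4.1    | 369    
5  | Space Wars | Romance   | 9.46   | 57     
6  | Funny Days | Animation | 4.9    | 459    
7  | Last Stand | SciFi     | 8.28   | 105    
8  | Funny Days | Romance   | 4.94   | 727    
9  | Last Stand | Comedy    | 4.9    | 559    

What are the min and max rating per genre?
SELECT genre, MIN(rating), MAX(rating)
FROM movies
GROUP BY genre

Result:
  Action: min=4.10, max=5.58
  Animation: min=4.90, max=4.90
  Comedy: min=4.44, max=4.90
  Romance: min=4.94, max=9.46
  SciFi: min=5.62, max=8.28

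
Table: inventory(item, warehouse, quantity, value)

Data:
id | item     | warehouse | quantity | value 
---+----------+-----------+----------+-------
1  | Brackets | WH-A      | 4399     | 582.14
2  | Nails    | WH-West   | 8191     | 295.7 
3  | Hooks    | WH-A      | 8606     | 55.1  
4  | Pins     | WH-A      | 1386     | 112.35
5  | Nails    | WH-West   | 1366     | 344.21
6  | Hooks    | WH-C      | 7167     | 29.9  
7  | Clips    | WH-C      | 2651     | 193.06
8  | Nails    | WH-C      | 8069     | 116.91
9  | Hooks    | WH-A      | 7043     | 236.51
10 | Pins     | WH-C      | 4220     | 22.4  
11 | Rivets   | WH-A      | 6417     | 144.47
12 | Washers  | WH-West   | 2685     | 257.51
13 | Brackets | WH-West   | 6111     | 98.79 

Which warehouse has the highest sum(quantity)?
SELECT warehouse, SUM(quantity) as val
FROM inventory
GROUP BY warehouse
ORDER BY val DESC
LIMIT 1

Result: WH-A with sum(quantity) = 27851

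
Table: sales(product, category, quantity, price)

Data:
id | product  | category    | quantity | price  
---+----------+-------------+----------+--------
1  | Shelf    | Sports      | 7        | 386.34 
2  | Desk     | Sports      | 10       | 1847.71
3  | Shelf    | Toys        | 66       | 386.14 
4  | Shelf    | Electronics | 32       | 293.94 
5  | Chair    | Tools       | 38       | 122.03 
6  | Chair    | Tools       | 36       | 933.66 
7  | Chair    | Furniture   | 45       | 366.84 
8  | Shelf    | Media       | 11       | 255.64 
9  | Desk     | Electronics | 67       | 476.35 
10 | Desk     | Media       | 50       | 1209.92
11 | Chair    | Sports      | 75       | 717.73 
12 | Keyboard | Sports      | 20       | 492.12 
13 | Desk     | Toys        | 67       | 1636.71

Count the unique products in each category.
SELECT category, COUNT(DISTINCT product)
FROM sales
GROUP BY category

Result:
  Electronics: 2 distinct
  Furniture: 1 distinct
  Media: 2 distinct
  Sports: 4 distinct
  Tools: 1 distinct
  Toys: 2 distinct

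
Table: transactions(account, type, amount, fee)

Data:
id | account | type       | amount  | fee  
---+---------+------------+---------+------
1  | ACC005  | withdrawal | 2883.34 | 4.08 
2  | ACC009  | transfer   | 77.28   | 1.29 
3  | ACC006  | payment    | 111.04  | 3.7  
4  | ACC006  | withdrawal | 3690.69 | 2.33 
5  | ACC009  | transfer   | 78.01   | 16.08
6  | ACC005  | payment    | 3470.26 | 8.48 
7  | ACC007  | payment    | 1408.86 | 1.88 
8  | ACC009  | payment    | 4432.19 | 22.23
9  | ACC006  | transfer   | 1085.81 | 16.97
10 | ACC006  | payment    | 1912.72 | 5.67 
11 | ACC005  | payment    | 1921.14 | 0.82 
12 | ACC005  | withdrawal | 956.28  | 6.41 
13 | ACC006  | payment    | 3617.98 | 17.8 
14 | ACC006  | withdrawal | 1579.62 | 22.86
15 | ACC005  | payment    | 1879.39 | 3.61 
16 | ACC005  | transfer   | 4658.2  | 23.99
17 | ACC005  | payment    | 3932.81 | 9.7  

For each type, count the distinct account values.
SELECT type, COUNT(DISTINCT account)
FROM transactions
GROUP BY type

Result:
  payment: 4 distinct
  transfer: 3 distinct
  withdrawal: 2 distinct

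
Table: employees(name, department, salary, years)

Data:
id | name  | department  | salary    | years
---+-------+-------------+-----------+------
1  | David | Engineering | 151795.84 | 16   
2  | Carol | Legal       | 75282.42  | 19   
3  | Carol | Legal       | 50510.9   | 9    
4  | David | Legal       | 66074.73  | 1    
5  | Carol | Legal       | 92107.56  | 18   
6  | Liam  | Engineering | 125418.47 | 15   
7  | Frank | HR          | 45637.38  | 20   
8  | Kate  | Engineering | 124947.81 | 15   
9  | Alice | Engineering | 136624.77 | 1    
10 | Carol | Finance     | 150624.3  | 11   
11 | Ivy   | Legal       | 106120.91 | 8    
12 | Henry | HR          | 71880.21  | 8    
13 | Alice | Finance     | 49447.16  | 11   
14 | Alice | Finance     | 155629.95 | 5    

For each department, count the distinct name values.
SELECT department, COUNT(DISTINCT name)
FROM employees
GROUP BY department

Result:
  Engineering: 4 distinct
  Finance: 2 distinct
  HR: 2 distinct
  Legal: 3 distinct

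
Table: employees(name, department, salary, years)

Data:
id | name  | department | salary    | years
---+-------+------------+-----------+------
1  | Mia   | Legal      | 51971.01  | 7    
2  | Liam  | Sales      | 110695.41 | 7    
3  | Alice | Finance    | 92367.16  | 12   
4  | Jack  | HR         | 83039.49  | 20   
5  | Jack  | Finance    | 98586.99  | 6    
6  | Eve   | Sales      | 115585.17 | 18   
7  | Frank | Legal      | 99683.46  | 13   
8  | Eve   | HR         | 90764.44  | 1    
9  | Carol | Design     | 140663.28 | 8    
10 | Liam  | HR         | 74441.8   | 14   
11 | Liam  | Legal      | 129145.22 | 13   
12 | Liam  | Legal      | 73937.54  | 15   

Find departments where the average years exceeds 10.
SELECT department, AVG(years)
FROM employees
GROUP BY department
HAVING AVG(years) > 10

Result:
  HR: avg=11.67
  Legal: avg=12.00
  Sales: avg=12.50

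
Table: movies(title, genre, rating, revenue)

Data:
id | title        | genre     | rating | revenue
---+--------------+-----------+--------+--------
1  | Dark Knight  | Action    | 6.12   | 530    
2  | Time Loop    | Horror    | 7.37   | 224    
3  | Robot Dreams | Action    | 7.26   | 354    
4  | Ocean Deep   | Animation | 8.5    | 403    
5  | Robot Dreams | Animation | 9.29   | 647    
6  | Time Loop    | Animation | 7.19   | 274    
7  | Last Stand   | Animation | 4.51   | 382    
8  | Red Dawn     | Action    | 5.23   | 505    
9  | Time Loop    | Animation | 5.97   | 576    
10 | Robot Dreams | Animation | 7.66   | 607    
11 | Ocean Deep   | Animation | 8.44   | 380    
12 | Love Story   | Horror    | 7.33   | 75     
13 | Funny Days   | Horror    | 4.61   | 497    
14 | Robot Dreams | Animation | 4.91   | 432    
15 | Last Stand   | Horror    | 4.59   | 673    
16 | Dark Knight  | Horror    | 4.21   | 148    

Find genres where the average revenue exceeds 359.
SELECT genre, AVG(revenue)
FROM movies
GROUP BY genre
HAVING AVG(revenue) > 359

Result:
  Action: avg=463.00
  Animation: avg=462.63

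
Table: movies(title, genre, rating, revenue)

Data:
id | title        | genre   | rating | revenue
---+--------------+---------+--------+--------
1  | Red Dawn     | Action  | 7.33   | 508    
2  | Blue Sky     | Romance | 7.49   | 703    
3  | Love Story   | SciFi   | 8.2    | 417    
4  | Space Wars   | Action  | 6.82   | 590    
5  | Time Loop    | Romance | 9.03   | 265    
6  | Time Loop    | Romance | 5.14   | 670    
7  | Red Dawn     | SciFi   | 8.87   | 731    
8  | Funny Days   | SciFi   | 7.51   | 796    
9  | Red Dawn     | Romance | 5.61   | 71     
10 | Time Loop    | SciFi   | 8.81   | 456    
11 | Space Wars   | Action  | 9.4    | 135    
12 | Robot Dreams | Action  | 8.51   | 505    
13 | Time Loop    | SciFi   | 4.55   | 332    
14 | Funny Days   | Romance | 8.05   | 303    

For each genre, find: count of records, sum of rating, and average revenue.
SELECT genre,
       COUNT(*) as cnt,
       SUM(rating) as total_rating,
       AVG(revenue) as avg_revenue
FROM movies
GROUP BY genre

Result:
  Action: 4 records, 32.06 total rating, 434.50 avg revenue
  Romance: 5 records, 35.32 total rating, 402.40 avg revenue
  SciFi: 5 records, 37.94 total rating, 546.40 avg revenue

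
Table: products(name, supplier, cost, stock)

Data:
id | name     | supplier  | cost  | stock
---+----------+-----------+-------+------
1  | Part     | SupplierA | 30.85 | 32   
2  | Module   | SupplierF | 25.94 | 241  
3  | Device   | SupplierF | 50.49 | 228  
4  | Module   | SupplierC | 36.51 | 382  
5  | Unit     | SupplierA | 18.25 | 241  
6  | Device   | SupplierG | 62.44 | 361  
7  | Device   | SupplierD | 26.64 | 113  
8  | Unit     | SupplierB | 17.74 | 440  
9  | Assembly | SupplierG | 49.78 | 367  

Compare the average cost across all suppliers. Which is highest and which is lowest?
SELECT supplier, AVG(cost)
FROM products
GROUP BY supplier
ORDER BY AVG(cost)

All groups:
  SupplierB: 17.74
  SupplierA: 24.55
  SupplierD: 26.64
  SupplierC: 36.51
  SupplierF: 38.22
  SupplierG: 56.11

Highest: SupplierG (56.11)
Lowest: SupplierB (17.74)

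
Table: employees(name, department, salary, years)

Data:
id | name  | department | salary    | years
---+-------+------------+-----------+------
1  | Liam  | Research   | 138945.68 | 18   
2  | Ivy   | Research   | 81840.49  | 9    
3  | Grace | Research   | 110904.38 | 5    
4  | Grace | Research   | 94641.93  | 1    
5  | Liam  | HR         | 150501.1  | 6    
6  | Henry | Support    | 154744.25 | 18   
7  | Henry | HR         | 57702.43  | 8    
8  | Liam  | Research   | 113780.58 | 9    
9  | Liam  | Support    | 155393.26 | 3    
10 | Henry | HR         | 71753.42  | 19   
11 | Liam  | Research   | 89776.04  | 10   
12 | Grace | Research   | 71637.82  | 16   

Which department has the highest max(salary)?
SELECT department, MAX(salary) as val
FROM employees
GROUP BY department
ORDER BY val DESC
LIMIT 1

Result: Support with max(salary) = 155393.26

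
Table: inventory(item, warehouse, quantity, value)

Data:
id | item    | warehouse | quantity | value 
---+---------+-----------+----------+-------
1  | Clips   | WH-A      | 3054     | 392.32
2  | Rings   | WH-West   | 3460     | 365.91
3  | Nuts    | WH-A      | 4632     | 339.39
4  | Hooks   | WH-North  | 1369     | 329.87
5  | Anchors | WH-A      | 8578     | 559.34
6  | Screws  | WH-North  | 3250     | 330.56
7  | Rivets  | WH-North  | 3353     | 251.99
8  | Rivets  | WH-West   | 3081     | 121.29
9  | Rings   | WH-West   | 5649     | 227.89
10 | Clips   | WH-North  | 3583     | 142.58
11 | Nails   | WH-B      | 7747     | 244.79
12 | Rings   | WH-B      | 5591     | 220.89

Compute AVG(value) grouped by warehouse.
SELECT warehouse, AVG(value) as result
FROM inventory
GROUP BY warehouse

Result:
  WH-A: 430.35
  WH-B: 232.84
  WH-North: 263.75
  WH-West: 238.36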